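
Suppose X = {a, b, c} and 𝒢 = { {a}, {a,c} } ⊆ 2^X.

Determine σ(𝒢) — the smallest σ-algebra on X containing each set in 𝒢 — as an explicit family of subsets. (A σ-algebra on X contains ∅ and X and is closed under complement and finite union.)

Seed the family with 𝒢 together with ∅ and X: { ∅, {a}, {a,c}, X }.
Step 1 adds 2:
  {b}  = {a,c}ᶜ
  {b,c}  = {a}ᶜ
  — 6 sets.
Step 2: 1 new —
  {a,b}  = {b} ∪ {a}
  — 7 sets.
Step 3 (1 new):
  {c}  = {a,b}ᶜ
  — 8 sets.
Step 4: no new sets; the family is a σ-algebra.

σ(𝒢) = { ∅, {a}, {b}, {c}, {a,b}, {a,c}, {b,c}, X }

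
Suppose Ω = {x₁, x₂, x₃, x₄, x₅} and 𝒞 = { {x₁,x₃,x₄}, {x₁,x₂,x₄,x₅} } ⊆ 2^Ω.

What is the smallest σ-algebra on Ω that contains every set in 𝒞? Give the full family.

Begin from { {}, {x₁,x₃,x₄}, {x₁,x₂,x₄,x₅}, Ω } (that is, 𝒞 plus ∅ and Ω).
Round 1 adds 2:
  {x₃}  = complement {x₁,x₂,x₄,x₅}
  {x₂,x₅}  = complement {x₁,x₃,x₄}
Round 2 adds 1:
  {x₂,x₃,x₅}  = {x₃} ∪ {x₂,x₅}
Round 3. New:
  {x₁,x₄}  = complement {x₂,x₃,x₅}
Round 4: already closed under ᶜ and ∪.

Therefore σ(𝒞) = { {}, {x₃}, {x₁,x₄}, {x₂,x₅}, {x₁,x₃,x₄}, {x₂,x₃,x₅}, {x₁,x₂,x₄,x₅}, Ω } (|σ(𝒞)| = 8).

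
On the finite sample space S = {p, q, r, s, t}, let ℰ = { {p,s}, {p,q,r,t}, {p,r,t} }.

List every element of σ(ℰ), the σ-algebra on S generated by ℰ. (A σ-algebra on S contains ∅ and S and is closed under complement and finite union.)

σ(ℰ) = { ∅, {p}, {q}, {s}, {p,q}, {p,s}, {q,s}, {r,t}, {p,q,s}, {p,r,t}, {q,r,t}, {r,s,t}, {p,q,r,t}, {p,r,s,t}, {q,r,s,t}, S }

Derivation:
Begin from { ∅, {p,s}, {p,r,t}, {p,q,r,t}, S } (that is, ℰ plus ∅ and S).
Round 1: 4 new —
  {s}  = {p,q,r,t}ᶜ
  {q,s}  = {p,r,t}ᶜ
  {q,r,t}  = {p,s}ᶜ
  {p,r,s,t}  = {p,s} ∪ {p,r,t}
  (now 9)
Round 2. New:
  {q}  = {p,r,s,t}ᶜ
  {p,q,s}  = {p,s} ∪ {q,s}
  {q,r,s,t}  = {q,r,t} ∪ {s}
  (now 12)
Round 3. New:
  {p}  = {q,r,s,t}ᶜ
  {r,t}  = {p,q,s}ᶜ
  (now 14)
Round 4. New:
  {p,q}  = {q} ∪ {p}
  {r,s,t}  = {s} ∪ {r,t}
  (now 16)
Round 5 adds nothing — fixpoint reached.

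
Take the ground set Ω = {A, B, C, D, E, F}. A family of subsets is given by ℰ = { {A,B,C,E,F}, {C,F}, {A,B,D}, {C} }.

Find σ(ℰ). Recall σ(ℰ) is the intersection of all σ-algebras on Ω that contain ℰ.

|σ(ℰ)| = 32.  σ(ℰ) = { {}, {C}, {D}, {E}, {F}, {A,B}, {C,D}, {C,E}, {C,F}, {D,E}, {D,F}, {E,F}, {A,B,C}, {A,B,D}, {A,B,E}, {A,B,F}, {C,D,E}, {C,D,F}, {C,E,F}, {D,E,F}, {A,B,C,D}, {A,B,C,E}, {A,B,C,F}, {A,B,D,E}, {A,B,D,F}, {A,B,E,F}, {C,D,E,F}, {A,B,C,D,E}, {A,B,C,D,F}, {A,B,C,E,F}, {A,B,D,E,F}, Ω }

Derivation:
Seed the family with ℰ together with ∅ and Ω: { {}, {C}, {C,F}, {A,B,D}, {A,B,C,E,F}, Ω }.
Pass 1 adds 6:
  {D}  = Ω∖{A,B,C,E,F}
  {C,E,F}  = Ω∖{A,B,D}
  {A,B,C,D}  = {C} ∪ {A,B,D}
  {A,B,D,E}  = Ω∖{C,F}
  {A,B,C,D,F}  = {C,F} ∪ {A,B,D}
  {A,B,D,E,F}  = Ω∖{C}
  [12 total]
Pass 2: 6 new —
  {E}  = Ω∖{A,B,C,D,F}
  {C,D}  = {C} ∪ {D}
  {E,F}  = Ω∖{A,B,C,D}
  {C,D,F}  = {C,F} ∪ {D}
  {C,D,E,F}  = {C,E,F} ∪ {D}
  {A,B,C,D,E}  = {A,B,D,E} ∪ {C}
  [18 total]
Pass 3. New:
  {F}  = Ω∖{A,B,C,D,E}
  {A,B}  = Ω∖{C,D,E,F}
  {C,E}  = {C} ∪ {E}
  {D,E}  = {D} ∪ {E}
  {A,B,E}  = Ω∖{C,D,F}
  {C,D,E}  = {C,D} ∪ {E}
  {D,E,F}  = {E,F} ∪ {D}
  {A,B,E,F}  = Ω∖{C,D}
  [26 total]
Pass 4 adds 6:
  {D,F}  = {F} ∪ {D}
  {A,B,C}  = Ω∖{D,E,F}
  {A,B,F}  = Ω∖{C,D,E}
  {A,B,C,E}  = {A,B} ∪ {C,E}
  {A,B,C,F}  = Ω∖{D,E}
  {A,B,D,F}  = Ω∖{C,E}
  [32 total]
Pass 5: stable.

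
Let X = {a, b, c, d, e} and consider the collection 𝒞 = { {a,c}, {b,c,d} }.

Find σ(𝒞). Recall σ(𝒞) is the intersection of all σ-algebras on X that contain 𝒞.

σ(𝒞) = { {}, {a}, {c}, {e}, {a,c}, {a,e}, {b,d}, {c,e}, {a,b,d}, {a,c,e}, {b,c,d}, {b,d,e}, {a,b,c,d}, {a,b,d,e}, {b,c,d,e}, X }

Working:
Initial family (4 sets): { {}, {a,c}, {b,c,d}, X }.
Iteration 1 (3 new):
  {a,e}  = complement {b,c,d}
  {b,d,e}  = complement {a,c}
  {a,b,c,d}  = {a,c} ∪ {b,c,d}
Iteration 2. New:
  {e}  = complement {a,b,c,d}
  {a,c,e}  = {a,c} ∪ {a,e}
  {a,b,d,e}  = {a,e} ∪ {b,d,e}
  {b,c,d,e}  = {b,c,d} ∪ {b,d,e}
Iteration 3 adds 3:
  {a}  = complement {b,c,d,e}
  {c}  = complement {a,b,d,e}
  {b,d}  = complement {a,c,e}
Iteration 4 adds 2:
  {c,e}  = {c} ∪ {e}
  {a,b,d}  = {b,d} ∪ {a}
Iteration 5 adds nothing — fixpoint reached.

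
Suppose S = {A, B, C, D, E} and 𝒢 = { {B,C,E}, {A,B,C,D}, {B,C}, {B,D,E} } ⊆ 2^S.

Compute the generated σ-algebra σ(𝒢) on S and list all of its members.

Begin from { {}, {B,C}, {B,C,E}, {B,D,E}, {A,B,C,D}, S } (that is, 𝒢 plus ∅ and S).
Iteration 1 adds 5:
  {E}  = complement {A,B,C,D}
  {A,C}  = complement {B,D,E}
  {A,D}  = complement {B,C,E}
  {A,D,E}  = complement {B,C}
  {B,C,D,E}  = {B,C,E} ∪ {B,D,E}
  [11 total]
Iteration 2 (7 new):
  {A}  = complement {B,C,D,E}
  {A,B,C}  = {B,C} ∪ {A,C}
  {A,C,D}  = {A,D} ∪ {A,C}
  {A,C,E}  = {E} ∪ {A,C}
  {A,B,C,E}  = {B,C,E} ∪ {A,C}
  {A,B,D,E}  = {A,D,E} ∪ {B,D,E}
  {A,C,D,E}  = {A,D,E} ∪ {A,C}
  [18 total]
Iteration 3. New:
  {B}  = complement {A,C,D,E}
  {C}  = complement {A,B,D,E}
  {D}  = complement {A,B,C,E}
  {A,E}  = {E} ∪ {A}
  {B,D}  = complement {A,C,E}
  {B,E}  = complement {A,C,D}
  {D,E}  = complement {A,B,C}
  [25 total]
Iteration 4 adds 7:
  {A,B}  = {B} ∪ {A}
  {C,D}  = {C} ∪ {D}
  {C,E}  = {E} ∪ {C}
  {A,B,D}  = {B} ∪ {A,D}
  {A,B,E}  = {B,E} ∪ {A,E}
  {B,C,D}  = complement {A,E}
  {C,D,E}  = {D,E} ∪ {C}
  [32 total]
Iteration 5 adds nothing — fixpoint reached.

Hence σ(𝒢) has 32 members: { {}, {A}, {B}, {C}, {D}, {E}, {A,B}, {A,C}, {A,D}, {A,E}, {B,C}, {B,D}, {B,E}, {C,D}, {C,E}, {D,E}, {A,B,C}, {A,B,D}, {A,B,E}, {A,C,D}, {A,C,E}, {A,D,E}, {B,C,D}, {B,C,E}, {B,D,E}, {C,D,E}, {A,B,C,D}, {A,B,C,E}, {A,B,D,E}, {A,C,D,E}, {B,C,D,E}, S }.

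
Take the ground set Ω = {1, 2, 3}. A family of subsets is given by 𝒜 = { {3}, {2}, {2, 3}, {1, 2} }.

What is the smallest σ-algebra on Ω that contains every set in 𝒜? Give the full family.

σ(𝒜) (8 sets): { ∅, {1}, {2}, {3}, {1, 2}, {1, 3}, {2, 3}, Ω }

Working:
Begin from { ∅, {2}, {3}, {1, 2}, {2, 3}, Ω } (that is, 𝒜 plus ∅ and Ω).
Round 1: +2 →
  {1}  = ᶜ of {2, 3}
  {1, 3}  = ᶜ of {2}
  (now 8)
Round 2: no new sets; the family is a σ-algebra.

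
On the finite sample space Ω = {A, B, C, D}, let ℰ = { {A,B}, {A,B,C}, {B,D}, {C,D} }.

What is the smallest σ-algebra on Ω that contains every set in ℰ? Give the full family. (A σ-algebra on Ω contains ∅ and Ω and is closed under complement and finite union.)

Take S₀ = ℰ ∪ {∅, Ω} = { {}, {A,B}, {B,D}, {C,D}, {A,B,C}, Ω }.
Iteration 1 adds 4:
  {D}  = ᶜ of {A,B,C}
  {A,C}  = ᶜ of {B,D}
  {A,B,D}  = {A,B} ∪ {B,D}
  {B,C,D}  = {C,D} ∪ {B,D}
  — 10 sets.
Iteration 2. New:
  {A}  = ᶜ of {B,C,D}
  {C}  = ᶜ of {A,B,D}
  {A,C,D}  = {C,D} ∪ {A,C}
  — 13 sets.
Iteration 3: 2 new —
  {B}  = ᶜ of {A,C,D}
  {A,D}  = {D} ∪ {A}
  — 15 sets.
Iteration 4 adds 1:
  {B,C}  = ᶜ of {A,D}
  — 16 sets.
Iteration 5: stable.

Hence σ(ℰ) has 16 members: { {}, {A}, {B}, {C}, {D}, {A,B}, {A,C}, {A,D}, {B,C}, {B,D}, {C,D}, {A,B,C}, {A,B,D}, {A,C,D}, {B,C,D}, Ω }.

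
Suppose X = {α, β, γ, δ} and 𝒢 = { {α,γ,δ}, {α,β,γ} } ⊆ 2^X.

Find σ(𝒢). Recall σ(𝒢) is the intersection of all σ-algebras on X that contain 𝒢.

Take S₀ = 𝒢 ∪ {∅, X} = { {}, {α,β,γ}, {α,γ,δ}, X }.
Iteration 1: +2 →
  {β}  = ᶜ of {α,γ,δ}
  {δ}  = ᶜ of {α,β,γ}
  |family| = 6
Iteration 2 (1 new):
  {β,δ}  = {δ} ∪ {β}
  |family| = 7
Iteration 3: +1 →
  {α,γ}  = ᶜ of {β,δ}
  |family| = 8
Iteration 4: already closed under ᶜ and ∪.

Therefore σ(𝒢) = { {}, {β}, {δ}, {α,γ}, {β,δ}, {α,β,γ}, {α,γ,δ}, X } (|σ(𝒢)| = 8).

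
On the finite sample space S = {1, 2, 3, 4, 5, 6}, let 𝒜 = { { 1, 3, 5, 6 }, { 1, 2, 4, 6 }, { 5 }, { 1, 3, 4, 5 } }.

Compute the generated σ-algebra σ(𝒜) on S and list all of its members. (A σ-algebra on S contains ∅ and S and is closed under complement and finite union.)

σ(𝒜) = { {}, { 1 }, { 2 }, { 3 }, { 4 }, { 5 }, { 6 }, { 1, 2 }, { 1, 3 }, { 1, 4 }, { 1, 5 }, { 1, 6 }, { 2, 3 }, { 2, 4 }, { 2, 5 }, { 2, 6 }, { 3, 4 }, { 3, 5 }, { 3, 6 }, { 4, 5 }, { 4, 6 }, { 5, 6 }, { 1, 2, 3 }, { 1, 2, 4 }, { 1, 2, 5 }, { 1, 2, 6 }, { 1, 3, 4 }, { 1, 3, 5 }, { 1, 3, 6 }, { 1, 4, 5 }, { 1, 4, 6 }, { 1, 5, 6 }, { 2, 3, 4 }, { 2, 3, 5 }, { 2, 3, 6 }, { 2, 4, 5 }, { 2, 4, 6 }, { 2, 5, 6 }, { 3, 4, 5 }, { 3, 4, 6 }, { 3, 5, 6 }, { 4, 5, 6 }, { 1, 2, 3, 4 }, { 1, 2, 3, 5 }, { 1, 2, 3, 6 }, { 1, 2, 4, 5 }, { 1, 2, 4, 6 }, { 1, 2, 5, 6 }, { 1, 3, 4, 5 }, { 1, 3, 4, 6 }, { 1, 3, 5, 6 }, { 1, 4, 5, 6 }, { 2, 3, 4, 5 }, { 2, 3, 4, 6 }, { 2, 3, 5, 6 }, { 2, 4, 5, 6 }, { 3, 4, 5, 6 }, { 1, 2, 3, 4, 5 }, { 1, 2, 3, 4, 6 }, { 1, 2, 3, 5, 6 }, { 1, 2, 4, 5, 6 }, { 1, 3, 4, 5, 6 }, { 2, 3, 4, 5, 6 }, S }

Derivation:
Begin from { {}, { 5 }, { 1, 2, 4, 6 }, { 1, 3, 4, 5 }, { 1, 3, 5, 6 }, S } (that is, 𝒜 plus ∅ and S).
Pass 1 adds 6:
  { 2, 4 }  = ᶜ of { 1, 3, 5, 6 }
  { 2, 6 }  = ᶜ of { 1, 3, 4, 5 }
  { 3, 5 }  = ᶜ of { 1, 2, 4, 6 }
  { 1, 2, 3, 4, 6 }  = ᶜ of { 5 }
  { 1, 2, 4, 5, 6 }  = { 1, 2, 4, 6 } ∪ { 5 }
  { 1, 3, 4, 5, 6 }  = { 1, 3, 5, 6 } ∪ { 1, 3, 4, 5 }
  |family| = 12
Pass 2 (9 new):
  { 2 }  = ᶜ of { 1, 3, 4, 5, 6 }
  { 3 }  = ᶜ of { 1, 2, 4, 5, 6 }
  { 2, 4, 5 }  = { 5 } ∪ { 2, 4 }
  { 2, 4, 6 }  = { 2, 6 } ∪ { 2, 4 }
  { 2, 5, 6 }  = { 2, 6 } ∪ { 5 }
  { 2, 3, 4, 5 }  = { 3, 5 } ∪ { 2, 4 }
  { 2, 3, 5, 6 }  = { 2, 6 } ∪ { 3, 5 }
  { 1, 2, 3, 4, 5 }  = { 1, 3, 4, 5 } ∪ { 2, 4 }
  { 1, 2, 3, 5, 6 }  = { 1, 3, 5, 6 } ∪ { 2, 6 }
  |family| = 21
Pass 3: 15 new —
  { 4 }  = ᶜ of { 1, 2, 3, 5, 6 }
  { 6 }  = ᶜ of { 1, 2, 3, 4, 5 }
  { 1, 4 }  = ᶜ of { 2, 3, 5, 6 }
  { 1, 6 }  = ᶜ of { 2, 3, 4, 5 }
  { 2, 3 }  = { 2 } ∪ { 3 }
  { 2, 5 }  = { 2 } ∪ { 5 }
  { 1, 3, 4 }  = ᶜ of { 2, 5, 6 }
  { 1, 3, 5 }  = ᶜ of { 2, 4, 6 }
  { 1, 3, 6 }  = ᶜ of { 2, 4, 5 }
  { 2, 3, 4 }  = { 2, 4 } ∪ { 3 }
  { 2, 3, 5 }  = { 2 } ∪ { 3, 5 }
  { 2, 3, 6 }  = { 2, 6 } ∪ { 3 }
  { 2, 3, 4, 6 }  = { 2, 4, 6 } ∪ { 3 }
  { 2, 4, 5, 6 }  = { 2, 4, 6 } ∪ { 2, 4, 5 }
  { 2, 3, 4, 5, 6 }  = { 2, 4, 6 } ∪ { 3, 5 }
  |family| = 36
Pass 4 adds 22:
  { 1 }  = ᶜ of { 2, 3, 4, 5, 6 }
  { 1, 3 }  = ᶜ of { 2, 4, 5, 6 }
  { 1, 5 }  = ᶜ of { 2, 3, 4, 6 }
  { 3, 4 }  = { 3 } ∪ { 4 }
  { 3, 6 }  = { 6 } ∪ { 3 }
  { 4, 5 }  = { 5 } ∪ { 4 }
  { 4, 6 }  = { 6 } ∪ { 4 }
  { 5, 6 }  = { 6 } ∪ { 5 }
  { 1, 2, 4 }  = { 2 } ∪ { 1, 4 }
  { 1, 2, 6 }  = { 1, 6 } ∪ { 2 }
  { 1, 4, 5 }  = ᶜ of { 2, 3, 6 }
  { 1, 4, 6 }  = ᶜ of { 2, 3, 5 }
  { 1, 5, 6 }  = ᶜ of { 2, 3, 4 }
  { 3, 4, 5 }  = { 4 } ∪ { 3, 5 }
  { 3, 5, 6 }  = { 6 } ∪ { 3, 5 }
  { 1, 2, 3, 4 }  = { 2, 3, 4 } ∪ { 1, 3, 4 }
  { 1, 2, 3, 5 }  = { 2, 5 } ∪ { 1, 3, 5 }
  { 1, 2, 3, 6 }  = { 1, 3, 6 } ∪ { 2, 3, 6 }
  { 1, 2, 4, 5 }  = { 2, 5 } ∪ { 1, 4 }
  { 1, 2, 5, 6 }  = { 2, 5 } ∪ { 1, 6 }
  { 1, 3, 4, 6 }  = ᶜ of { 2, 5 }
  { 1, 4, 5, 6 }  = ᶜ of { 2, 3 }
  |family| = 58
Pass 5. New:
  { 1, 2 }  = { 2 } ∪ { 1 }
  { 1, 2, 3 }  = { 2 } ∪ { 1, 3 }
  { 1, 2, 5 }  = { 2, 5 } ∪ { 1, 5 }
  { 3, 4, 6 }  = { 3, 4 } ∪ { 4, 6 }
  { 4, 5, 6 }  = { 5, 6 } ∪ { 4, 5 }
  { 3, 4, 5, 6 }  = { 3, 4, 5 } ∪ { 5, 6 }
  |family| = 64
After Pass 6 the family is unchanged; done.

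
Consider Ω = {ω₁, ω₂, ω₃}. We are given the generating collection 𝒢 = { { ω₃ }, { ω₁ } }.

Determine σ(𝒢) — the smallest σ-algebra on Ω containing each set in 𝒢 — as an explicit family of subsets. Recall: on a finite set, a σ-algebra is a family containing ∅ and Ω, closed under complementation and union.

Answer: σ(𝒢) = { {}, { ω₁ }, { ω₂ }, { ω₃ }, { ω₁, ω₂ }, { ω₁, ω₃ }, { ω₂, ω₃ }, Ω }

Check:
Seed the family with 𝒢 together with ∅ and Ω: { {}, { ω₁ }, { ω₃ }, Ω }.
Pass 1 adds 3:
  { ω₁, ω₂ }  = Ω∖{ ω₃ }
  { ω₁, ω₃ }  = { ω₃ } ∪ { ω₁ }
  { ω₂, ω₃ }  = Ω∖{ ω₁ }
Pass 2: +1 →
  { ω₂ }  = Ω∖{ ω₁, ω₃ }
Pass 3: stable.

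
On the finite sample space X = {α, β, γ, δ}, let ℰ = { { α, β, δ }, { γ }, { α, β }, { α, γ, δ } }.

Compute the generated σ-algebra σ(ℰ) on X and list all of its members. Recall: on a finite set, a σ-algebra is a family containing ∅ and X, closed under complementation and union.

Take S₀ = ℰ ∪ {∅, X} = { ∅, { γ }, { α, β }, { α, β, δ }, { α, γ, δ }, X }.
Iteration 1 (3 new):
  { β }  = ᶜ of { α, γ, δ }
  { γ, δ }  = ᶜ of { α, β }
  { α, β, γ }  = { γ } ∪ { α, β }
  [9 total]
Iteration 2: 3 new —
  { δ }  = ᶜ of { α, β, γ }
  { β, γ }  = { β } ∪ { γ }
  { β, γ, δ }  = { γ, δ } ∪ { β }
  [12 total]
Iteration 3 adds 3:
  { α }  = ᶜ of { β, γ, δ }
  { α, δ }  = ᶜ of { β, γ }
  { β, δ }  = { δ } ∪ { β }
  [15 total]
Iteration 4 (1 new):
  { α, γ }  = ᶜ of { β, δ }
  [16 total]
Iteration 5 adds nothing — fixpoint reached.

Hence σ(ℰ) has 16 members: { ∅, { α }, { β }, { γ }, { δ }, { α, β }, { α, γ }, { α, δ }, { β, γ }, { β, δ }, { γ, δ }, { α, β, γ }, { α, β, δ }, { α, γ, δ }, { β, γ, δ }, X }.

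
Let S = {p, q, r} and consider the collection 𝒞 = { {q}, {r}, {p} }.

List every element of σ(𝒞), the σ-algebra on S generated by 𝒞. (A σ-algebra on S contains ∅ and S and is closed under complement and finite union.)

|σ(𝒞)| = 8.  σ(𝒞) = { {}, {p}, {q}, {r}, {p, q}, {p, r}, {q, r}, S }

Derivation:
Initial family (5 sets): { {}, {p}, {q}, {r}, S }.
Iteration 1 adds 3:
  {p, q}  = complement {r}
  {p, r}  = complement {q}
  {q, r}  = complement {p}
  [8 total]
Iteration 2 adds nothing — fixpoint reached.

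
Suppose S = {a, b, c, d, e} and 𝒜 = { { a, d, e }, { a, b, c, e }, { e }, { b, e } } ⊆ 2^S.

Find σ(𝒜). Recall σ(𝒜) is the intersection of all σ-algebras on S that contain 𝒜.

Take S₀ = 𝒜 ∪ {∅, S} = { {  }, { e }, { b, e }, { a, d, e }, { a, b, c, e }, S }.
Round 1 (5 new):
  { d }  = ᶜ of { a, b, c, e }
  { b, c }  = ᶜ of { a, d, e }
  { a, c, d }  = ᶜ of { b, e }
  { a, b, c, d }  = ᶜ of { e }
  { a, b, d, e }  = { a, d, e } ∪ { b, e }
  (now 11)
Round 2: 6 new —
  { c }  = ᶜ of { a, b, d, e }
  { d, e }  = { e } ∪ { d }
  { b, c, d }  = { b, c } ∪ { d }
  { b, c, e }  = { b, e } ∪ { b, c }
  { b, d, e }  = { b, e } ∪ { d }
  { a, c, d, e }  = { a, d, e } ∪ { a, c, d }
  (now 17)
Round 3: 9 new —
  { b }  = ᶜ of { a, c, d, e }
  { a, c }  = ᶜ of { b, d, e }
  { a, d }  = ᶜ of { b, c, e }
  { a, e }  = ᶜ of { b, c, d }
  { c, d }  = { c } ∪ { d }
  { c, e }  = { c } ∪ { e }
  { a, b, c }  = ᶜ of { d, e }
  { c, d, e }  = { c } ∪ { d, e }
  { b, c, d, e }  = { c } ∪ { b, d, e }
  (now 26)
Round 4: 6 new —
  { a }  = ᶜ of { b, c, d, e }
  { a, b }  = ᶜ of { c, d, e }
  { b, d }  = { b } ∪ { d }
  { a, b, d }  = ᶜ of { c, e }
  { a, b, e }  = ᶜ of { c, d }
  { a, c, e }  = { e } ∪ { a, c }
  (now 32)
Round 5 adds nothing — fixpoint reached.

Hence σ(𝒜) has 32 members: { {  }, { a }, { b }, { c }, { d }, { e }, { a, b }, { a, c }, { a, d }, { a, e }, { b, c }, { b, d }, { b, e }, { c, d }, { c, e }, { d, e }, { a, b, c }, { a, b, d }, { a, b, e }, { a, c, d }, { a, c, e }, { a, d, e }, { b, c, d }, { b, c, e }, { b, d, e }, { c, d, e }, { a, b, c, d }, { a, b, c, e }, { a, b, d, e }, { a, c, d, e }, { b, c, d, e }, S }.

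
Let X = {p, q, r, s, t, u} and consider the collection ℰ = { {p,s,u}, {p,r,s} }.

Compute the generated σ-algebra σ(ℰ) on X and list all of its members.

Seed the family with ℰ together with ∅ and X: { {}, {p,r,s}, {p,s,u}, X }.
Iteration 1. New:
  {q,r,t}  = X∖{p,s,u}
  {q,t,u}  = X∖{p,r,s}
  {p,r,s,u}  = {p,r,s} ∪ {p,s,u}
  — 7 sets.
Iteration 2: 4 new —
  {q,t}  = X∖{p,r,s,u}
  {q,r,t,u}  = {q,r,t} ∪ {q,t,u}
  {p,q,r,s,t}  = {p,r,s} ∪ {q,r,t}
  {p,q,s,t,u}  = {q,t,u} ∪ {p,s,u}
  — 11 sets.
Iteration 3: +3 →
  {r}  = X∖{p,q,s,t,u}
  {u}  = X∖{p,q,r,s,t}
  {p,s}  = X∖{q,r,t,u}
  — 14 sets.
Iteration 4 (2 new):
  {r,u}  = {r} ∪ {u}
  {p,q,s,t}  = {q,t} ∪ {p,s}
  — 16 sets.
Iteration 5: stable.

Hence σ(ℰ) has 16 members: { {}, {r}, {u}, {p,s}, {q,t}, {r,u}, {p,r,s}, {p,s,u}, {q,r,t}, {q,t,u}, {p,q,s,t}, {p,r,s,u}, {q,r,t,u}, {p,q,r,s,t}, {p,q,s,t,u}, X }.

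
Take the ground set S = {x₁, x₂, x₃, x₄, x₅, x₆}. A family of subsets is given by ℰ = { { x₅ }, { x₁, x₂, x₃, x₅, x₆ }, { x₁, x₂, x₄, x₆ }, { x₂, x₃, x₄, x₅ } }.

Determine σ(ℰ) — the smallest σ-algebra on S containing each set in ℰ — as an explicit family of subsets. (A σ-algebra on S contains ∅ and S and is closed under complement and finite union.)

Take S₀ = ℰ ∪ {∅, S} = { ∅, { x₅ }, { x₁, x₂, x₄, x₆ }, { x₂, x₃, x₄, x₅ }, { x₁, x₂, x₃, x₅, x₆ }, S }.
Pass 1: +5 →
  { x₄ }  = S∖{ x₁, x₂, x₃, x₅, x₆ }
  { x₁, x₆ }  = S∖{ x₂, x₃, x₄, x₅ }
  { x₃, x₅ }  = S∖{ x₁, x₂, x₄, x₆ }
  { x₁, x₂, x₃, x₄, x₆ }  = S∖{ x₅ }
  { x₁, x₂, x₄, x₅, x₆ }  = { x₁, x₂, x₄, x₆ } ∪ { x₅ }
Pass 2. New:
  { x₃ }  = S∖{ x₁, x₂, x₄, x₅, x₆ }
  { x₄, x₅ }  = { x₅ } ∪ { x₄ }
  { x₁, x₄, x₆ }  = { x₁, x₆ } ∪ { x₄ }
  { x₁, x₅, x₆ }  = { x₁, x₆ } ∪ { x₅ }
  { x₃, x₄, x₅ }  = { x₄ } ∪ { x₃, x₅ }
  { x₁, x₃, x₅, x₆ }  = { x₁, x₆ } ∪ { x₃, x₅ }
Pass 3: +10 →
  { x₂, x₄ }  = S∖{ x₁, x₃, x₅, x₆ }
  { x₃, x₄ }  = { x₃ } ∪ { x₄ }
  { x₁, x₂, x₆ }  = S∖{ x₃, x₄, x₅ }
  { x₁, x₃, x₆ }  = { x₃ } ∪ { x₁, x₆ }
  { x₂, x₃, x₄ }  = S∖{ x₁, x₅, x₆ }
  { x₂, x₃, x₅ }  = S∖{ x₁, x₄, x₆ }
  { x₁, x₂, x₃, x₆ }  = S∖{ x₄, x₅ }
  { x₁, x₃, x₄, x₆ }  = { x₃ } ∪ { x₁, x₄, x₆ }
  { x₁, x₄, x₅, x₆ }  = { x₄, x₅ } ∪ { x₁, x₅, x₆ }
  { x₁, x₃, x₄, x₅, x₆ }  = { x₁, x₃, x₅, x₆ } ∪ { x₄, x₅ }
Pass 4. New:
  { x₂ }  = S∖{ x₁, x₃, x₄, x₅, x₆ }
  { x₂, x₃ }  = S∖{ x₁, x₄, x₅, x₆ }
  { x₂, x₅ }  = S∖{ x₁, x₃, x₄, x₆ }
  { x₂, x₄, x₅ }  = S∖{ x₁, x₃, x₆ }
  { x₁, x₂, x₅, x₆ }  = S∖{ x₃, x₄ }
Pass 5: closed — nothing new.

Therefore σ(ℰ) = { ∅, { x₂ }, { x₃ }, { x₄ }, { x₅ }, { x₁, x₆ }, { x₂, x₃ }, { x₂, x₄ }, { x₂, x₅ }, { x₃, x₄ }, { x₃, x₅ }, { x₄, x₅ }, { x₁, x₂, x₆ }, { x₁, x₃, x₆ }, { x₁, x₄, x₆ }, { x₁, x₅, x₆ }, { x₂, x₃, x₄ }, { x₂, x₃, x₅ }, { x₂, x₄, x₅ }, { x₃, x₄, x₅ }, { x₁, x₂, x₃, x₆ }, { x₁, x₂, x₄, x₆ }, { x₁, x₂, x₅, x₆ }, { x₁, x₃, x₄, x₆ }, { x₁, x₃, x₅, x₆ }, { x₁, x₄, x₅, x₆ }, { x₂, x₃, x₄, x₅ }, { x₁, x₂, x₃, x₄, x₆ }, { x₁, x₂, x₃, x₅, x₆ }, { x₁, x₂, x₄, x₅, x₆ }, { x₁, x₃, x₄, x₅, x₆ }, S } (|σ(ℰ)| = 32).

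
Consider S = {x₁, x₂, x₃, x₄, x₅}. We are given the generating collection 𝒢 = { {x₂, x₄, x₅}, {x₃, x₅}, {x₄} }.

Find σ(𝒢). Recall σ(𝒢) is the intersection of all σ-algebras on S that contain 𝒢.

σ(𝒢) = { ∅, {x₁}, {x₂}, {x₃}, {x₄}, {x₅}, {x₁, x₂}, {x₁, x₃}, {x₁, x₄}, {x₁, x₅}, {x₂, x₃}, {x₂, x₄}, {x₂, x₅}, {x₃, x₄}, {x₃, x₅}, {x₄, x₅}, {x₁, x₂, x₃}, {x₁, x₂, x₄}, {x₁, x₂, x₅}, {x₁, x₃, x₄}, {x₁, x₃, x₅}, {x₁, x₄, x₅}, {x₂, x₃, x₄}, {x₂, x₃, x₅}, {x₂, x₄, x₅}, {x₃, x₄, x₅}, {x₁, x₂, x₃, x₄}, {x₁, x₂, x₃, x₅}, {x₁, x₂, x₄, x₅}, {x₁, x₃, x₄, x₅}, {x₂, x₃, x₄, x₅}, S }

Check:
Take S₀ = 𝒢 ∪ {∅, S} = { ∅, {x₄}, {x₃, x₅}, {x₂, x₄, x₅}, S }.
Iteration 1 adds 5:
  {x₁, x₃}  = {x₂, x₄, x₅}ᶜ
  {x₁, x₂, x₄}  = {x₃, x₅}ᶜ
  {x₃, x₄, x₅}  = {x₄} ∪ {x₃, x₅}
  {x₁, x₂, x₃, x₅}  = {x₄}ᶜ
  {x₂, x₃, x₄, x₅}  = {x₃, x₅} ∪ {x₂, x₄, x₅}
  [10 total]
Iteration 2 adds 7:
  {x₁}  = {x₂, x₃, x₄, x₅}ᶜ
  {x₁, x₂}  = {x₃, x₄, x₅}ᶜ
  {x₁, x₃, x₄}  = {x₁, x₃} ∪ {x₄}
  {x₁, x₃, x₅}  = {x₁, x₃} ∪ {x₃, x₅}
  {x₁, x₂, x₃, x₄}  = {x₁, x₂, x₄} ∪ {x₁, x₃}
  {x₁, x₂, x₄, x₅}  = {x₁, x₂, x₄} ∪ {x₂, x₄, x₅}
  {x₁, x₃, x₄, x₅}  = {x₃, x₄, x₅} ∪ {x₁, x₃}
  [17 total]
Iteration 3: +7 →
  {x₂}  = {x₁, x₃, x₄, x₅}ᶜ
  {x₃}  = {x₁, x₂, x₄, x₅}ᶜ
  {x₅}  = {x₁, x₂, x₃, x₄}ᶜ
  {x₁, x₄}  = {x₄} ∪ {x₁}
  {x₂, x₄}  = {x₁, x₃, x₅}ᶜ
  {x₂, x₅}  = {x₁, x₃, x₄}ᶜ
  {x₁, x₂, x₃}  = {x₁, x₂} ∪ {x₁, x₃}
  [24 total]
Iteration 4. New:
  {x₁, x₅}  = {x₅} ∪ {x₁}
  {x₂, x₃}  = {x₂} ∪ {x₃}
  {x₃, x₄}  = {x₃} ∪ {x₄}
  {x₄, x₅}  = {x₁, x₂, x₃}ᶜ
  {x₁, x₂, x₅}  = {x₂, x₅} ∪ {x₁, x₂}
  {x₁, x₄, x₅}  = {x₅} ∪ {x₁, x₄}
  {x₂, x₃, x₄}  = {x₃} ∪ {x₂, x₄}
  {x₂, x₃, x₅}  = {x₁, x₄}ᶜ
  [32 total]
Iteration 5: stable.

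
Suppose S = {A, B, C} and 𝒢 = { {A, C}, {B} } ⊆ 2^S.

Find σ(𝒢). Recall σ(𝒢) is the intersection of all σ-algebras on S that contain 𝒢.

Start: 𝒢 ∪ {∅, S} = { {}, {B}, {A, C}, S }.
Iteration 1: closed — nothing new.

Hence σ(𝒢) has 4 members: { {}, {B}, {A, C}, S }.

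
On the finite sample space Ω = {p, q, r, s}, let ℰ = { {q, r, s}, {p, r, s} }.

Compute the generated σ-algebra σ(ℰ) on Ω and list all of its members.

Answer: σ(ℰ) = { {}, {p}, {q}, {p, q}, {r, s}, {p, r, s}, {q, r, s}, Ω }

Derivation:
Take S₀ = ℰ ∪ {∅, Ω} = { {}, {p, r, s}, {q, r, s}, Ω }.
Pass 1: +2 →
  {p}  = ᶜ of {q, r, s}
  {q}  = ᶜ of {p, r, s}
  (now 6)
Pass 2: +1 →
  {p, q}  = {q} ∪ {p}
  (now 7)
Pass 3: +1 →
  {r, s}  = ᶜ of {p, q}
  (now 8)
Pass 4 adds nothing — fixpoint reached.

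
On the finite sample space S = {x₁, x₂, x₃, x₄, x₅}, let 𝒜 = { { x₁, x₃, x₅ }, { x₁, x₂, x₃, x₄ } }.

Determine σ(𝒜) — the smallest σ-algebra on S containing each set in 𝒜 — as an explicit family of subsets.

Begin from { ∅, { x₁, x₃, x₅ }, { x₁, x₂, x₃, x₄ }, S } (that is, 𝒜 plus ∅ and S).
Step 1. New:
  { x₅ }  = ᶜ of { x₁, x₂, x₃, x₄ }
  { x₂, x₄ }  = ᶜ of { x₁, x₃, x₅ }
  (now 6)
Step 2 adds 1:
  { x₂, x₄, x₅ }  = { x₂, x₄ } ∪ { x₅ }
  (now 7)
Step 3 adds 1:
  { x₁, x₃ }  = ᶜ of { x₂, x₄, x₅ }
  (now 8)
Step 4: already closed under ᶜ and ∪.

|σ(𝒜)| = 8.  σ(𝒜) = { ∅, { x₅ }, { x₁, x₃ }, { x₂, x₄ }, { x₁, x₃, x₅ }, { x₂, x₄, x₅ }, { x₁, x₂, x₃, x₄ }, S }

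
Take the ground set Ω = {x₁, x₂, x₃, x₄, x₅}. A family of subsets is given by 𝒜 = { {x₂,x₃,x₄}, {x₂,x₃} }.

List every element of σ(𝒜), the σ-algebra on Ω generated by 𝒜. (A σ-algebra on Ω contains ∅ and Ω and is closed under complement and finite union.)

Begin from { ∅, {x₂,x₃}, {x₂,x₃,x₄}, Ω } (that is, 𝒜 plus ∅ and Ω).
Iteration 1: 2 new —
  {x₁,x₅}  = {x₂,x₃,x₄}ᶜ
  {x₁,x₄,x₅}  = {x₂,x₃}ᶜ
Iteration 2. New:
  {x₁,x₂,x₃,x₅}  = {x₂,x₃} ∪ {x₁,x₅}
Iteration 3: 1 new —
  {x₄}  = {x₁,x₂,x₃,x₅}ᶜ
Iteration 4: no new sets; the family is a σ-algebra.

Therefore σ(𝒜) = { ∅, {x₄}, {x₁,x₅}, {x₂,x₃}, {x₁,x₄,x₅}, {x₂,x₃,x₄}, {x₁,x₂,x₃,x₅}, Ω } (|σ(𝒜)| = 8).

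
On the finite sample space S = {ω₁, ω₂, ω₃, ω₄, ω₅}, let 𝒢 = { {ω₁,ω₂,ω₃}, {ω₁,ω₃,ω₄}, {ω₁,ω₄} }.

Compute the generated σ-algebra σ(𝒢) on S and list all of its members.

Answer: σ(𝒢) = { ∅, {ω₁}, {ω₂}, {ω₃}, {ω₄}, {ω₅}, {ω₁,ω₂}, {ω₁,ω₃}, {ω₁,ω₄}, {ω₁,ω₅}, {ω₂,ω₃}, {ω₂,ω₄}, {ω₂,ω₅}, {ω₃,ω₄}, {ω₃,ω₅}, {ω₄,ω₅}, {ω₁,ω₂,ω₃}, {ω₁,ω₂,ω₄}, {ω₁,ω₂,ω₅}, {ω₁,ω₃,ω₄}, {ω₁,ω₃,ω₅}, {ω₁,ω₄,ω₅}, {ω₂,ω₃,ω₄}, {ω₂,ω₃,ω₅}, {ω₂,ω₄,ω₅}, {ω₃,ω₄,ω₅}, {ω₁,ω₂,ω₃,ω₄}, {ω₁,ω₂,ω₃,ω₅}, {ω₁,ω₂,ω₄,ω₅}, {ω₁,ω₃,ω₄,ω₅}, {ω₂,ω₃,ω₄,ω₅}, S }

Check:
Take S₀ = 𝒢 ∪ {∅, S} = { ∅, {ω₁,ω₄}, {ω₁,ω₂,ω₃}, {ω₁,ω₃,ω₄}, S }.
Iteration 1 (4 new):
  {ω₂,ω₅}  = complement {ω₁,ω₃,ω₄}
  {ω₄,ω₅}  = complement {ω₁,ω₂,ω₃}
  {ω₂,ω₃,ω₅}  = complement {ω₁,ω₄}
  {ω₁,ω₂,ω₃,ω₄}  = {ω₁,ω₃,ω₄} ∪ {ω₁,ω₂,ω₃}
  |family| = 9
Iteration 2: +7 →
  {ω₅}  = complement {ω₁,ω₂,ω₃,ω₄}
  {ω₁,ω₄,ω₅}  = {ω₄,ω₅} ∪ {ω₁,ω₄}
  {ω₂,ω₄,ω₅}  = {ω₂,ω₅} ∪ {ω₄,ω₅}
  {ω₁,ω₂,ω₃,ω₅}  = {ω₂,ω₅} ∪ {ω₁,ω₂,ω₃}
  {ω₁,ω₂,ω₄,ω₅}  = {ω₂,ω₅} ∪ {ω₁,ω₄}
  {ω₁,ω₃,ω₄,ω₅}  = {ω₄,ω₅} ∪ {ω₁,ω₃,ω₄}
  {ω₂,ω₃,ω₄,ω₅}  = {ω₄,ω₅} ∪ {ω₂,ω₃,ω₅}
  |family| = 16
Iteration 3. New:
  {ω₁}  = complement {ω₂,ω₃,ω₄,ω₅}
  {ω₂}  = complement {ω₁,ω₃,ω₄,ω₅}
  {ω₃}  = complement {ω₁,ω₂,ω₄,ω₅}
  {ω₄}  = complement {ω₁,ω₂,ω₃,ω₅}
  {ω₁,ω₃}  = complement {ω₂,ω₄,ω₅}
  {ω₂,ω₃}  = complement {ω₁,ω₄,ω₅}
  |family| = 22
Iteration 4: 10 new —
  {ω₁,ω₂}  = {ω₂} ∪ {ω₁}
  {ω₁,ω₅}  = {ω₅} ∪ {ω₁}
  {ω₂,ω₄}  = {ω₂} ∪ {ω₄}
  {ω₃,ω₄}  = {ω₃} ∪ {ω₄}
  {ω₃,ω₅}  = {ω₅} ∪ {ω₃}
  {ω₁,ω₂,ω₄}  = {ω₂} ∪ {ω₁,ω₄}
  {ω₁,ω₂,ω₅}  = {ω₂,ω₅} ∪ {ω₁}
  {ω₁,ω₃,ω₅}  = {ω₅} ∪ {ω₁,ω₃}
  {ω₂,ω₃,ω₄}  = {ω₂,ω₃} ∪ {ω₄}
  {ω₃,ω₄,ω₅}  = {ω₄,ω₅} ∪ {ω₃}
  |family| = 32
Iteration 5: stable.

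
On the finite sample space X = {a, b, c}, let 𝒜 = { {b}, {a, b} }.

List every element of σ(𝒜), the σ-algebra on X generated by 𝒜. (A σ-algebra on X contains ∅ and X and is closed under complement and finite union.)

|σ(𝒜)| = 8.  σ(𝒜) = { {}, {a}, {b}, {c}, {a, b}, {a, c}, {b, c}, X }

Working:
Start: 𝒜 ∪ {∅, X} = { {}, {b}, {a, b}, X }.
Iteration 1. New:
  {c}  = {a, b}ᶜ
  {a, c}  = {b}ᶜ
  |family| = 6
Iteration 2 adds 1:
  {b, c}  = {c} ∪ {b}
  |family| = 7
Iteration 3: +1 →
  {a}  = {b, c}ᶜ
  |family| = 8
Iteration 4: closed — nothing new.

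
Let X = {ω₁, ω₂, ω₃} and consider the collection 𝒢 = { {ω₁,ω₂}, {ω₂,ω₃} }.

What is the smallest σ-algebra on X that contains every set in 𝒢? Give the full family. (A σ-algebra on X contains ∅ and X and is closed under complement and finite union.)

Initial family (4 sets): { {}, {ω₁,ω₂}, {ω₂,ω₃}, X }.
Round 1 (2 new):
  {ω₁}  = {ω₂,ω₃}ᶜ
  {ω₃}  = {ω₁,ω₂}ᶜ
  (now 6)
Round 2: +1 →
  {ω₁,ω₃}  = {ω₃} ∪ {ω₁}
  (now 7)
Round 3: +1 →
  {ω₂}  = {ω₁,ω₃}ᶜ
  (now 8)
Round 4: closed — nothing new.

Hence σ(𝒢) has 8 members: { {}, {ω₁}, {ω₂}, {ω₃}, {ω₁,ω₂}, {ω₁,ω₃}, {ω₂,ω₃}, X }.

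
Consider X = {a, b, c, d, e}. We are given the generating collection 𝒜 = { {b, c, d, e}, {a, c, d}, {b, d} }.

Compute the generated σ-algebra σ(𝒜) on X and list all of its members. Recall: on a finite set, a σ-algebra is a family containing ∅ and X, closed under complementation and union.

Answer: σ(𝒜) = { ∅, {a}, {b}, {c}, {d}, {e}, {a, b}, {a, c}, {a, d}, {a, e}, {b, c}, {b, d}, {b, e}, {c, d}, {c, e}, {d, e}, {a, b, c}, {a, b, d}, {a, b, e}, {a, c, d}, {a, c, e}, {a, d, e}, {b, c, d}, {b, c, e}, {b, d, e}, {c, d, e}, {a, b, c, d}, {a, b, c, e}, {a, b, d, e}, {a, c, d, e}, {b, c, d, e}, X }

Check:
Initial family (5 sets): { ∅, {b, d}, {a, c, d}, {b, c, d, e}, X }.
Step 1 adds 4:
  {a}  = {b, c, d, e}ᶜ
  {b, e}  = {a, c, d}ᶜ
  {a, c, e}  = {b, d}ᶜ
  {a, b, c, d}  = {a, c, d} ∪ {b, d}
Step 2 adds 6:
  {e}  = {a, b, c, d}ᶜ
  {a, b, d}  = {b, d} ∪ {a}
  {a, b, e}  = {b, e} ∪ {a}
  {b, d, e}  = {b, e} ∪ {b, d}
  {a, b, c, e}  = {b, e} ∪ {a, c, e}
  {a, c, d, e}  = {a, c, e} ∪ {a, c, d}
Step 3. New:
  {b}  = {a, c, d, e}ᶜ
  {d}  = {a, b, c, e}ᶜ
  {a, c}  = {b, d, e}ᶜ
  {a, e}  = {e} ∪ {a}
  {c, d}  = {a, b, e}ᶜ
  {c, e}  = {a, b, d}ᶜ
  {a, b, d, e}  = {b, e} ∪ {a, b, d}
Step 4 (9 new):
  {c}  = {a, b, d, e}ᶜ
  {a, b}  = {b} ∪ {a}
  {a, d}  = {d} ∪ {a}
  {d, e}  = {e} ∪ {d}
  {a, b, c}  = {b} ∪ {a, c}
  {a, d, e}  = {a, e} ∪ {d}
  {b, c, d}  = {a, e}ᶜ
  {b, c, e}  = {b, e} ∪ {c, e}
  {c, d, e}  = {c, d} ∪ {c, e}
Step 5: +1 →
  {b, c}  = {a, d, e}ᶜ
Step 6: already closed under ᶜ and ∪.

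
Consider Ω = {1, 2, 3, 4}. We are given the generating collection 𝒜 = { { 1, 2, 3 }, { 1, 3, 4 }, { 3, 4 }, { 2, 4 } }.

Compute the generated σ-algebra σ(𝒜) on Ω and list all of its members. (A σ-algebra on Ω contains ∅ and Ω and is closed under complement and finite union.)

Seed the family with 𝒜 together with ∅ and Ω: { {}, { 2, 4 }, { 3, 4 }, { 1, 2, 3 }, { 1, 3, 4 }, Ω }.
Pass 1: +5 →
  { 2 }  = ᶜ of { 1, 3, 4 }
  { 4 }  = ᶜ of { 1, 2, 3 }
  { 1, 2 }  = ᶜ of { 3, 4 }
  { 1, 3 }  = ᶜ of { 2, 4 }
  { 2, 3, 4 }  = { 3, 4 } ∪ { 2, 4 }
  [11 total]
Pass 2. New:
  { 1 }  = ᶜ of { 2, 3, 4 }
  { 1, 2, 4 }  = { 1, 2 } ∪ { 4 }
  [13 total]
Pass 3 (2 new):
  { 3 }  = ᶜ of { 1, 2, 4 }
  { 1, 4 }  = { 4 } ∪ { 1 }
  [15 total]
Pass 4. New:
  { 2, 3 }  = ᶜ of { 1, 4 }
  [16 total]
Pass 5 adds nothing — fixpoint reached.

Therefore σ(𝒜) = { {}, { 1 }, { 2 }, { 3 }, { 4 }, { 1, 2 }, { 1, 3 }, { 1, 4 }, { 2, 3 }, { 2, 4 }, { 3, 4 }, { 1, 2, 3 }, { 1, 2, 4 }, { 1, 3, 4 }, { 2, 3, 4 }, Ω } (|σ(𝒜)| = 16).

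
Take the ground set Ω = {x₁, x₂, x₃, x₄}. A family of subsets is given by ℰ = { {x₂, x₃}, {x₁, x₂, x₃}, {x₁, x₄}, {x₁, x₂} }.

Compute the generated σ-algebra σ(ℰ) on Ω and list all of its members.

Seed the family with ℰ together with ∅ and Ω: { {}, {x₁, x₂}, {x₁, x₄}, {x₂, x₃}, {x₁, x₂, x₃}, Ω }.
Round 1: +3 →
  {x₄}  = complement {x₁, x₂, x₃}
  {x₃, x₄}  = complement {x₁, x₂}
  {x₁, x₂, x₄}  = {x₁, x₄} ∪ {x₁, x₂}
  — 9 sets.
Round 2 adds 3:
  {x₃}  = complement {x₁, x₂, x₄}
  {x₁, x₃, x₄}  = {x₃, x₄} ∪ {x₁, x₄}
  {x₂, x₃, x₄}  = {x₃, x₄} ∪ {x₂, x₃}
  — 12 sets.
Round 3 (2 new):
  {x₁}  = complement {x₂, x₃, x₄}
  {x₂}  = complement {x₁, x₃, x₄}
  — 14 sets.
Round 4 (2 new):
  {x₁, x₃}  = {x₃} ∪ {x₁}
  {x₂, x₄}  = {x₄} ∪ {x₂}
  — 16 sets.
Round 5: no new sets; the family is a σ-algebra.

|σ(ℰ)| = 16.  σ(ℰ) = { {}, {x₁}, {x₂}, {x₃}, {x₄}, {x₁, x₂}, {x₁, x₃}, {x₁, x₄}, {x₂, x₃}, {x₂, x₄}, {x₃, x₄}, {x₁, x₂, x₃}, {x₁, x₂, x₄}, {x₁, x₃, x₄}, {x₂, x₃, x₄}, Ω }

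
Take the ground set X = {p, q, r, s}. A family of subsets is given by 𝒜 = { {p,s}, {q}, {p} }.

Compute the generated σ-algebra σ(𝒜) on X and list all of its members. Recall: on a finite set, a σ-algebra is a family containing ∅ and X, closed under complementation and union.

Take S₀ = 𝒜 ∪ {∅, X} = { {}, {p}, {q}, {p,s}, X }.
Iteration 1: +5 →
  {p,q}  = {q} ∪ {p}
  {q,r}  = ᶜ of {p,s}
  {p,q,s}  = {p,s} ∪ {q}
  {p,r,s}  = ᶜ of {q}
  {q,r,s}  = ᶜ of {p}
Iteration 2. New:
  {r}  = ᶜ of {p,q,s}
  {r,s}  = ᶜ of {p,q}
  {p,q,r}  = {p,q} ∪ {q,r}
Iteration 3: 2 new —
  {s}  = ᶜ of {p,q,r}
  {p,r}  = {r} ∪ {p}
Iteration 4. New:
  {q,s}  = ᶜ of {p,r}
After Iteration 5 the family is unchanged; done.

Hence σ(𝒜) has 16 members: { {}, {p}, {q}, {r}, {s}, {p,q}, {p,r}, {p,s}, {q,r}, {q,s}, {r,s}, {p,q,r}, {p,q,s}, {p,r,s}, {q,r,s}, X }.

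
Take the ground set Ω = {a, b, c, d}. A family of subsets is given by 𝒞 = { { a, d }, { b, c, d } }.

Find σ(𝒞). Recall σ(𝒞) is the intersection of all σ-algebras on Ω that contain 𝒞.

σ(𝒞) (8 sets): { ∅, { a }, { d }, { a, d }, { b, c }, { a, b, c }, { b, c, d }, Ω }

Trace:
Seed the family with 𝒞 together with ∅ and Ω: { ∅, { a, d }, { b, c, d }, Ω }.
Pass 1 (2 new):
  { a }  = ᶜ of { b, c, d }
  { b, c }  = ᶜ of { a, d }
Pass 2. New:
  { a, b, c }  = { b, c } ∪ { a }
Pass 3: 1 new —
  { d }  = ᶜ of { a, b, c }
After Pass 4 the family is unchanged; done.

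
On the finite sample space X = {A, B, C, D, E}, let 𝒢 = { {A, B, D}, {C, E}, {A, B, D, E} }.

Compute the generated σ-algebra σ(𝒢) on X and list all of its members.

Seed the family with 𝒢 together with ∅ and X: { {}, {C, E}, {A, B, D}, {A, B, D, E}, X }.
Step 1: +1 →
  {C}  = ᶜ of {A, B, D, E}
  |family| = 6
Step 2: 1 new —
  {A, B, C, D}  = {C} ∪ {A, B, D}
  |family| = 7
Step 3: +1 →
  {E}  = ᶜ of {A, B, C, D}
  |family| = 8
Step 4: already closed under ᶜ and ∪.

Hence σ(𝒢) has 8 members: { {}, {C}, {E}, {C, E}, {A, B, D}, {A, B, C, D}, {A, B, D, E}, X }.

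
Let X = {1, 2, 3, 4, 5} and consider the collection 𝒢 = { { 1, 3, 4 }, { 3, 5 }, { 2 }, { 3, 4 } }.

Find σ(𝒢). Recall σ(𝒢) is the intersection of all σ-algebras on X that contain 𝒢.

Begin from { {}, { 2 }, { 3, 4 }, { 3, 5 }, { 1, 3, 4 }, X } (that is, 𝒢 plus ∅ and X).
Step 1: +8 →
  { 2, 5 }  = ᶜ of { 1, 3, 4 }
  { 1, 2, 4 }  = ᶜ of { 3, 5 }
  { 1, 2, 5 }  = ᶜ of { 3, 4 }
  { 2, 3, 4 }  = { 3, 4 } ∪ { 2 }
  { 2, 3, 5 }  = { 3, 5 } ∪ { 2 }
  { 3, 4, 5 }  = { 3, 4 } ∪ { 3, 5 }
  { 1, 2, 3, 4 }  = { 1, 3, 4 } ∪ { 2 }
  { 1, 3, 4, 5 }  = ᶜ of { 2 }
Step 2. New:
  { 5 }  = ᶜ of { 1, 2, 3, 4 }
  { 1, 2 }  = ᶜ of { 3, 4, 5 }
  { 1, 4 }  = ᶜ of { 2, 3, 5 }
  { 1, 5 }  = ᶜ of { 2, 3, 4 }
  { 1, 2, 3, 5 }  = { 1, 2, 5 } ∪ { 2, 3, 5 }
  { 1, 2, 4, 5 }  = { 2, 5 } ∪ { 1, 2, 4 }
  { 2, 3, 4, 5 }  = { 2, 5 } ∪ { 3, 4, 5 }
Step 3 (5 new):
  { 1 }  = ᶜ of { 2, 3, 4, 5 }
  { 3 }  = ᶜ of { 1, 2, 4, 5 }
  { 4 }  = ᶜ of { 1, 2, 3, 5 }
  { 1, 3, 5 }  = { 1, 5 } ∪ { 3, 5 }
  { 1, 4, 5 }  = { 1, 4 } ∪ { 1, 5 }
Step 4: +6 →
  { 1, 3 }  = { 3 } ∪ { 1 }
  { 2, 3 }  = ᶜ of { 1, 4, 5 }
  { 2, 4 }  = ᶜ of { 1, 3, 5 }
  { 4, 5 }  = { 5 } ∪ { 4 }
  { 1, 2, 3 }  = { 1, 2 } ∪ { 3 }
  { 2, 4, 5 }  = { 2, 5 } ∪ { 4 }
After Step 5 the family is unchanged; done.

σ(𝒢) = { {}, { 1 }, { 2 }, { 3 }, { 4 }, { 5 }, { 1, 2 }, { 1, 3 }, { 1, 4 }, { 1, 5 }, { 2, 3 }, { 2, 4 }, { 2, 5 }, { 3, 4 }, { 3, 5 }, { 4, 5 }, { 1, 2, 3 }, { 1, 2, 4 }, { 1, 2, 5 }, { 1, 3, 4 }, { 1, 3, 5 }, { 1, 4, 5 }, { 2, 3, 4 }, { 2, 3, 5 }, { 2, 4, 5 }, { 3, 4, 5 }, { 1, 2, 3, 4 }, { 1, 2, 3, 5 }, { 1, 2, 4, 5 }, { 1, 3, 4, 5 }, { 2, 3, 4, 5 }, X }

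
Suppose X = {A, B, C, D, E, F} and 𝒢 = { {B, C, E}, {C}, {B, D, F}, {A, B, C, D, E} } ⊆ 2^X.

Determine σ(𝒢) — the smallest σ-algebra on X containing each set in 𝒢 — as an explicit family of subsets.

σ(𝒢) = { ∅, {A}, {B}, {C}, {D}, {E}, {F}, {A, B}, {A, C}, {A, D}, {A, E}, {A, F}, {B, C}, {B, D}, {B, E}, {B, F}, {C, D}, {C, E}, {C, F}, {D, E}, {D, F}, {E, F}, {A, B, C}, {A, B, D}, {A, B, E}, {A, B, F}, {A, C, D}, {A, C, E}, {A, C, F}, {A, D, E}, {A, D, F}, {A, E, F}, {B, C, D}, {B, C, E}, {B, C, F}, {B, D, E}, {B, D, F}, {B, E, F}, {C, D, E}, {C, D, F}, {C, E, F}, {D, E, F}, {A, B, C, D}, {A, B, C, E}, {A, B, C, F}, {A, B, D, E}, {A, B, D, F}, {A, B, E, F}, {A, C, D, E}, {A, C, D, F}, {A, C, E, F}, {A, D, E, F}, {B, C, D, E}, {B, C, D, F}, {B, C, E, F}, {B, D, E, F}, {C, D, E, F}, {A, B, C, D, E}, {A, B, C, D, F}, {A, B, C, E, F}, {A, B, D, E, F}, {A, C, D, E, F}, {B, C, D, E, F}, X }

Check:
Initial family (6 sets): { ∅, {C}, {B, C, E}, {B, D, F}, {A, B, C, D, E}, X }.
Step 1: +6 →
  {F}  = ᶜ of {A, B, C, D, E}
  {A, C, E}  = ᶜ of {B, D, F}
  {A, D, F}  = ᶜ of {B, C, E}
  {B, C, D, F}  = {C} ∪ {B, D, F}
  {A, B, D, E, F}  = ᶜ of {C}
  {B, C, D, E, F}  = {B, D, F} ∪ {B, C, E}
  (now 12)
Step 2 adds 10:
  {A}  = ᶜ of {B, C, D, E, F}
  {A, E}  = ᶜ of {B, C, D, F}
  {C, F}  = {F} ∪ {C}
  {A, B, C, E}  = {A, C, E} ∪ {B, C, E}
  {A, B, D, F}  = {B, D, F} ∪ {A, D, F}
  {A, C, D, F}  = {A, D, F} ∪ {C}
  {A, C, E, F}  = {A, C, E} ∪ {F}
  {B, C, E, F}  = {F} ∪ {B, C, E}
  {A, B, C, D, F}  = {A, D, F} ∪ {B, C, D, F}
  {A, C, D, E, F}  = {A, C, E} ∪ {A, D, F}
  (now 22)
Step 3 adds 14:
  {B}  = ᶜ of {A, C, D, E, F}
  {E}  = ᶜ of {A, B, C, D, F}
  {A, C}  = {C} ∪ {A}
  {A, D}  = ᶜ of {B, C, E, F}
  {A, F}  = {F} ∪ {A}
  {B, D}  = ᶜ of {A, C, E, F}
  {B, E}  = ᶜ of {A, C, D, F}
  {C, E}  = ᶜ of {A, B, D, F}
  {D, F}  = ᶜ of {A, B, C, E}
  {A, C, F}  = {C, F} ∪ {A}
  {A, E, F}  = {A, E} ∪ {F}
  {A, B, D, E}  = ᶜ of {C, F}
  {A, D, E, F}  = {A, D, F} ∪ {A, E}
  {A, B, C, E, F}  = {A, C, E} ∪ {B, C, E, F}
  (now 36)
Step 4: +25 →
  {D}  = ᶜ of {A, B, C, E, F}
  {A, B}  = {B} ∪ {A}
  {B, C}  = ᶜ of {A, D, E, F}
  {B, F}  = {B} ∪ {F}
  {E, F}  = {F} ∪ {E}
  {A, B, C}  = {B} ∪ {A, C}
  {A, B, D}  = {B} ∪ {A, D}
  {A, B, E}  = {B, E} ∪ {A, E}
  {A, B, F}  = {A, F} ∪ {B}
  {A, C, D}  = {C} ∪ {A, D}
  {A, D, E}  = {E} ∪ {A, D}
  {B, C, D}  = ᶜ of {A, E, F}
  {B, C, F}  = {B} ∪ {C, F}
  {B, D, E}  = ᶜ of {A, C, F}
  {B, E, F}  = {B, E} ∪ {F}
  {C, D, F}  = {C} ∪ {D, F}
  {C, E, F}  = {F} ∪ {C, E}
  {D, E, F}  = {E} ∪ {D, F}
  {A, B, C, D}  = {A, C} ∪ {B, D}
  {A, B, C, F}  = {A, C, F} ∪ {B}
  {A, B, E, F}  = {B, E} ∪ {A, F}
  {A, C, D, E}  = {A, C, E} ∪ {A, D}
  {B, C, D, E}  = ᶜ of {A, F}
  {B, D, E, F}  = ᶜ of {A, C}
  {C, D, E, F}  = {C, E} ∪ {D, F}
  (now 61)
Step 5: +3 →
  {C, D}  = ᶜ of {A, B, E, F}
  {D, E}  = ᶜ of {A, B, C, F}
  {C, D, E}  = ᶜ of {A, B, F}
  (now 64)
Step 6: stable.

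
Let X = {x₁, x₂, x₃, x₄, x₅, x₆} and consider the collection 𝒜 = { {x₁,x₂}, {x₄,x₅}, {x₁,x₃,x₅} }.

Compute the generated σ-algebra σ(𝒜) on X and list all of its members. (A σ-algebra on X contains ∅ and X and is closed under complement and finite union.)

Seed the family with 𝒜 together with ∅ and X: { {}, {x₁,x₂}, {x₄,x₅}, {x₁,x₃,x₅}, X }.
Iteration 1. New:
  {x₂,x₄,x₆}  = complement {x₁,x₃,x₅}
  {x₁,x₂,x₃,x₅}  = {x₁,x₂} ∪ {x₁,x₃,x₅}
  {x₁,x₂,x₃,x₆}  = complement {x₄,x₅}
  {x₁,x₂,x₄,x₅}  = {x₄,x₅} ∪ {x₁,x₂}
  {x₁,x₃,x₄,x₅}  = {x₄,x₅} ∪ {x₁,x₃,x₅}
  {x₃,x₄,x₅,x₆}  = complement {x₁,x₂}
  (now 11)
Iteration 2: +11 →
  {x₂,x₆}  = complement {x₁,x₃,x₄,x₅}
  {x₃,x₆}  = complement {x₁,x₂,x₄,x₅}
  {x₄,x₆}  = complement {x₁,x₂,x₃,x₅}
  {x₁,x₂,x₄,x₆}  = {x₂,x₄,x₆} ∪ {x₁,x₂}
  {x₂,x₄,x₅,x₆}  = {x₂,x₄,x₆} ∪ {x₄,x₅}
  {x₁,x₂,x₃,x₄,x₅}  = {x₁,x₂} ∪ {x₁,x₃,x₄,x₅}
  {x₁,x₂,x₃,x₄,x₆}  = {x₂,x₄,x₆} ∪ {x₁,x₂,x₃,x₆}
  {x₁,x₂,x₃,x₅,x₆}  = {x₁,x₃,x₅} ∪ {x₁,x₂,x₃,x₆}
  {x₁,x₂,x₄,x₅,x₆}  = {x₂,x₄,x₆} ∪ {x₁,x₂,x₄,x₅}
  {x₁,x₃,x₄,x₅,x₆}  = {x₃,x₄,x₅,x₆} ∪ {x₁,x₃,x₅}
  {x₂,x₃,x₄,x₅,x₆}  = {x₂,x₄,x₆} ∪ {x₃,x₄,x₅,x₆}
  (now 22)
Iteration 3 (14 new):
  {x₁}  = complement {x₂,x₃,x₄,x₅,x₆}
  {x₂}  = complement {x₁,x₃,x₄,x₅,x₆}
  {x₃}  = complement {x₁,x₂,x₄,x₅,x₆}
  {x₄}  = complement {x₁,x₂,x₃,x₅,x₆}
  {x₅}  = complement {x₁,x₂,x₃,x₄,x₆}
  {x₆}  = complement {x₁,x₂,x₃,x₄,x₅}
  {x₁,x₃}  = complement {x₂,x₄,x₅,x₆}
  {x₃,x₅}  = complement {x₁,x₂,x₄,x₆}
  {x₁,x₂,x₆}  = {x₁,x₂} ∪ {x₂,x₆}
  {x₂,x₃,x₆}  = {x₂,x₆} ∪ {x₃,x₆}
  {x₃,x₄,x₆}  = {x₄,x₆} ∪ {x₃,x₆}
  {x₄,x₅,x₆}  = {x₄,x₅} ∪ {x₄,x₆}
  {x₁,x₃,x₅,x₆}  = {x₁,x₃,x₅} ∪ {x₃,x₆}
  {x₂,x₃,x₄,x₆}  = {x₂,x₄,x₆} ∪ {x₃,x₆}
  (now 36)
Iteration 4 (24 new):
  {x₁,x₄}  = {x₁} ∪ {x₄}
  {x₁,x₅}  = complement {x₂,x₃,x₄,x₆}
  {x₁,x₆}  = {x₁} ∪ {x₆}
  {x₂,x₃}  = {x₂} ∪ {x₃}
  {x₂,x₄}  = complement {x₁,x₃,x₅,x₆}
  {x₂,x₅}  = {x₂} ∪ {x₅}
  {x₃,x₄}  = {x₃} ∪ {x₄}
  {x₅,x₆}  = {x₆} ∪ {x₅}
  {x₁,x₂,x₃}  = complement {x₄,x₅,x₆}
  {x₁,x₂,x₄}  = {x₁,x₂} ∪ {x₄}
  {x₁,x₂,x₅}  = complement {x₃,x₄,x₆}
  {x₁,x₃,x₄}  = {x₁,x₃} ∪ {x₄}
  {x₁,x₃,x₆}  = {x₁} ∪ {x₃,x₆}
  {x₁,x₄,x₅}  = complement {x₂,x₃,x₆}
  {x₁,x₄,x₆}  = {x₁} ∪ {x₄,x₆}
  {x₂,x₃,x₅}  = {x₂} ∪ {x₃,x₅}
  {x₂,x₄,x₅}  = {x₂} ∪ {x₄,x₅}
  {x₂,x₅,x₆}  = {x₂,x₆} ∪ {x₅}
  {x₃,x₄,x₅}  = complement {x₁,x₂,x₆}
  {x₃,x₅,x₆}  = {x₆} ∪ {x₃,x₅}
  {x₁,x₂,x₅,x₆}  = {x₅} ∪ {x₁,x₂,x₆}
  {x₁,x₃,x₄,x₆}  = {x₁} ∪ {x₃,x₄,x₆}
  {x₁,x₄,x₅,x₆}  = {x₁} ∪ {x₄,x₅,x₆}
  {x₂,x₃,x₅,x₆}  = {x₂,x₃,x₆} ∪ {x₅}
  (now 60)
Iteration 5 adds 4:
  {x₁,x₅,x₆}  = {x₅,x₆} ∪ {x₁,x₆}
  {x₂,x₃,x₄}  = {x₃,x₄} ∪ {x₂}
  {x₁,x₂,x₃,x₄}  = complement {x₅,x₆}
  {x₂,x₃,x₄,x₅}  = complement {x₁,x₆}
  (now 64)
Iteration 6: stable.

Hence σ(𝒜) has 64 members: { {}, {x₁}, {x₂}, {x₃}, {x₄}, {x₅}, {x₆}, {x₁,x₂}, {x₁,x₃}, {x₁,x₄}, {x₁,x₅}, {x₁,x₆}, {x₂,x₃}, {x₂,x₄}, {x₂,x₅}, {x₂,x₆}, {x₃,x₄}, {x₃,x₅}, {x₃,x₆}, {x₄,x₅}, {x₄,x₆}, {x₅,x₆}, {x₁,x₂,x₃}, {x₁,x₂,x₄}, {x₁,x₂,x₅}, {x₁,x₂,x₆}, {x₁,x₃,x₄}, {x₁,x₃,x₅}, {x₁,x₃,x₆}, {x₁,x₄,x₅}, {x₁,x₄,x₆}, {x₁,x₅,x₆}, {x₂,x₃,x₄}, {x₂,x₃,x₅}, {x₂,x₃,x₆}, {x₂,x₄,x₅}, {x₂,x₄,x₆}, {x₂,x₅,x₆}, {x₃,x₄,x₅}, {x₃,x₄,x₆}, {x₃,x₅,x₆}, {x₄,x₅,x₆}, {x₁,x₂,x₃,x₄}, {x₁,x₂,x₃,x₅}, {x₁,x₂,x₃,x₆}, {x₁,x₂,x₄,x₅}, {x₁,x₂,x₄,x₆}, {x₁,x₂,x₅,x₆}, {x₁,x₃,x₄,x₅}, {x₁,x₃,x₄,x₆}, {x₁,x₃,x₅,x₆}, {x₁,x₄,x₅,x₆}, {x₂,x₃,x₄,x₅}, {x₂,x₃,x₄,x₆}, {x₂,x₃,x₅,x₆}, {x₂,x₄,x₅,x₆}, {x₃,x₄,x₅,x₆}, {x₁,x₂,x₃,x₄,x₅}, {x₁,x₂,x₃,x₄,x₆}, {x₁,x₂,x₃,x₅,x₆}, {x₁,x₂,x₄,x₅,x₆}, {x₁,x₃,x₄,x₅,x₆}, {x₂,x₃,x₄,x₅,x₆}, X }.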